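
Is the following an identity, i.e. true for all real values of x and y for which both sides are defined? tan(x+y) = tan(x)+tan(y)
No, this is NOT an identity.

Claim: tan(x+y) = tan(x)+tan(y).
Test a specific point where both sides are defined: x = π/3, y = π/4.
LHS = tan(x+y) ≈ -3.7321
RHS = tan(x)+tan(y) ≈ 2.7321
Since -3.7321 ≠ 2.7321, the equation fails at this point, so it cannot hold for all real values of x and y for which both sides are defined.
The correct formula is tan(x+y) = (tan(x) + tan(y))/(1 - tan(x)tan(y)).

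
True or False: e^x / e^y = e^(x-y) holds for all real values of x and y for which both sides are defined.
Claim: e^x / e^y = e^(x-y).
Reasoning: 1/e^y = e^(-y), so e^x / e^y = e^x · e^(-y) = e^(x + (-y)) = e^(x-y) by the product rule for exponents.
So the two sides agree for all real values of x and y for which both sides are defined.

Conclusion: True.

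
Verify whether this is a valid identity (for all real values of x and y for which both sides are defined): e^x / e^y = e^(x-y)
Claim: e^x / e^y = e^(x-y).
Reasoning: 1/e^y = e^(-y), so e^x / e^y = e^x · e^(-y) = e^(x + (-y)) = e^(x-y) by the product rule for exponents.
So the two sides agree for all real values of x and y for which both sides are defined.

Conclusion: Yes, this is an identity.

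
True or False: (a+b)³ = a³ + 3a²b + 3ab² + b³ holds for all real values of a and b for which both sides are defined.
Claim: (a+b)³ = a³ + 3a²b + 3ab² + b³.
Reasoning: (a+b)³ = (a+b)(a+b)² = (a+b)(a² + 2ab + b²) = a³ + 2a²b + ab² + a²b + 2ab² + b³ = a³ + 3a²b + 3ab² + b³.
So the two sides agree for all real values of a and b for which both sides are defined.

Conclusion: True.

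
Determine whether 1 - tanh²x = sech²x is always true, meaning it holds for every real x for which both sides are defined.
Yes, this is an identity.

Claim: 1 - tanh²x = sech²x.
Reasoning: Divide cosh²x - sinh²x = 1 through by cosh²x (never zero): 1 - tanh²x = 1/cosh²x = sech²x.
So the two sides agree for every real x for which both sides are defined.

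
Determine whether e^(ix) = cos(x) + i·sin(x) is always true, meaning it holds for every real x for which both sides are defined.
Claim: e^(ix) = cos(x) + i·sin(x).
Reasoning: Euler's formula. Expand e^(ix) = Σ (ix)^k / k!. Since i² = -1, the even-k terms are Σ (-1)^m x^(2m)/(2m)! = cos(x) and the odd-k terms are i · Σ (-1)^m x^(2m+1)/(2m+1)! = i·sin(x).
So the two sides agree for every real x for which both sides are defined.

Conclusion: Yes, this is an identity.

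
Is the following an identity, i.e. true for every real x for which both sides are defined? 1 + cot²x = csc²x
Claim: 1 + cot²x = csc²x.
Reasoning: Start from sin²x + cos²x = 1 and divide every term by sin²x (allowed wherever cot x and csc x are defined): 1 + cot²x = 1/sin²x = csc²x.
So the two sides agree for every real x for which both sides are defined.

Conclusion: Yes, this is an identity.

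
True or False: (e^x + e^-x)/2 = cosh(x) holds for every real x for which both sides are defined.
True.

Claim: (e^x + e^-x)/2 = cosh(x).
Reasoning: This is exactly the definition of the hyperbolic cosine: cosh(x) := (e^x + e^-x)/2.
So the two sides agree for every real x for which both sides are defined.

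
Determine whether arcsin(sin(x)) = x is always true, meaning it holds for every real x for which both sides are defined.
No, this is NOT an identity.

Claim: arcsin(sin(x)) = x.
Test a specific point where both sides are defined: x = 2π/3.
LHS = arcsin(sin(x)) ≈ 1.0472
RHS = x ≈ 2.0944
Since 1.0472 ≠ 2.0944, the equation fails at this point, so it cannot hold for every real x for which both sides are defined.
arcsin only returns values in [-π/2, π/2], so arcsin(sin(x)) = x holds only for x in that interval, not for all real x.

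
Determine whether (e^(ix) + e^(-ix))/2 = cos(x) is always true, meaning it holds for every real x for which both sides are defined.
Claim: (e^(ix) + e^(-ix))/2 = cos(x).
Reasoning: By Euler's formula e^(ix) = cos(x) + i·sin(x) and e^(-ix) = cos(x) - i·sin(x). Adding cancels the sine terms: e^(ix) + e^(-ix) = 2cos(x); divide by 2.
So the two sides agree for every real x for which both sides are defined.

Conclusion: Yes, this is an identity.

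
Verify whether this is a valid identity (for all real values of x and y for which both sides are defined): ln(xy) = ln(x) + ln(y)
Yes, this is an identity.

Claim: ln(xy) = ln(x) + ln(y).
Reasoning: Both sides are simultaneously defined only when x, y > 0. Write x = e^p, y = e^q (p = ln x, q = ln y). Then xy = e^p · e^q = e^(p+q), so ln(xy) = p + q = ln(x) + ln(y).
So the two sides agree for all real values of x and y for which both sides are defined.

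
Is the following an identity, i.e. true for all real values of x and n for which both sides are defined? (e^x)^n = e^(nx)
Yes, this is an identity.

Claim: (e^x)^n = e^(nx).
Reasoning: e^x is a positive real number, and for a positive base B and real exponent n, B^n = e^(n·ln B). With B = e^x, ln B = x, so (e^x)^n = e^(n·x).
So the two sides agree for all real values of x and n for which both sides are defined.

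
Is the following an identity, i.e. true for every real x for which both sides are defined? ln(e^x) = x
Yes, this is an identity.

Claim: ln(e^x) = x.
Reasoning: ln is the inverse of the exponential: ln(e^x) asks for the exponent p with e^p = e^x, and since e^p is one-to-one that exponent is p = x.
So the two sides agree for every real x for which both sides are defined.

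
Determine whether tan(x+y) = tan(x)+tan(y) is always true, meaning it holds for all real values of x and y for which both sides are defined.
No, this is NOT an identity.

Claim: tan(x+y) = tan(x)+tan(y).
Test a specific point where both sides are defined: x = -π/4, y = -π/6.
LHS = tan(x+y) ≈ -3.7321
RHS = tan(x)+tan(y) ≈ -1.5774
Since -3.7321 ≠ -1.5774, the equation fails at this point, so it cannot hold for all real values of x and y for which both sides are defined.
The correct formula is tan(x+y) = (tan(x) + tan(y))/(1 - tan(x)tan(y)).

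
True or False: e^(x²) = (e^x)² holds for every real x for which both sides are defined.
False.

Claim: e^(x²) = (e^x)².
Test a specific point where both sides are defined: x = 1/2.
LHS = e^(x²) ≈ 1.2840
RHS = (e^x)² ≈ 2.7183
Since 1.2840 ≠ 2.7183, the equation fails at this point, so it cannot hold for every real x for which both sides are defined.
(e^x)² = e^(2x), and 2x ≠ x² in general.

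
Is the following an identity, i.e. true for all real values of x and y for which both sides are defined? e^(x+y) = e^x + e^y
No, this is NOT an identity.

Claim: e^(x+y) = e^x + e^y.
Test a specific point where both sides are defined: x = 1, y = 1.
LHS = e^(x+y) ≈ 7.3891
RHS = e^x + e^y ≈ 5.4366
Since 7.3891 ≠ 5.4366, the equation fails at this point, so it cannot hold for all real values of x and y for which both sides are defined.
The correct rule is e^(x+y) = e^x · e^y (a product, not a sum).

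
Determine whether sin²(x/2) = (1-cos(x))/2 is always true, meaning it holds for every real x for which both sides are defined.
Claim: sin²(x/2) = (1-cos(x))/2.
Reasoning: Use cos(2θ) = 1 - 2sin²θ with θ = x/2: cos(x) = 1 - 2sin²(x/2). Solving for sin²(x/2) gives (1 - cos(x))/2.
So the two sides agree for every real x for which both sides are defined.

Conclusion: Yes, this is an identity.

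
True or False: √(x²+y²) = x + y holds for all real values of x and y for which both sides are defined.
False.

Claim: √(x²+y²) = x + y.
Test a specific point where both sides are defined: x = 2, y = 1/2.
LHS = √(x²+y²) ≈ 2.0616
RHS = x + y ≈ 2.5000
Since 2.0616 ≠ 2.5000, the equation fails at this point, so it cannot hold for all real values of x and y for which both sides are defined.
(x+y)² = x² + 2xy + y², not x² + y², so the square root does not split this way.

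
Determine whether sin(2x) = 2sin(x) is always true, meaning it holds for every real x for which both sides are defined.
Claim: sin(2x) = 2sin(x).
Test a specific point where both sides are defined: x = 3π/4.
LHS = sin(2x) ≈ -1.0000
RHS = 2sin(x) ≈ 1.4142
Since -1.0000 ≠ 1.4142, the equation fails at this point, so it cannot hold for every real x for which both sides are defined.
The correct double-angle formula is sin(2x) = 2sin(x)cos(x).

Conclusion: No, this is NOT an identity.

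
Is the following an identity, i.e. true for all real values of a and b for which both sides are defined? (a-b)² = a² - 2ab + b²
Yes, this is an identity.

Claim: (a-b)² = a² - 2ab + b².
Reasoning: Expand: (a-b)² = (a-b)(a-b) = a·a - a·b - b·a + b·b = a² - 2ab + b².
So the two sides agree for all real values of a and b for which both sides are defined.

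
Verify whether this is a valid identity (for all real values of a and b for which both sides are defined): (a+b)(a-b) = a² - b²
Yes, this is an identity.

Claim: (a+b)(a-b) = a² - b².
Reasoning: Expand: (a+b)(a-b) = a² - ab + ba - b² = a² - b² (the cross terms cancel).
So the two sides agree for all real values of a and b for which both sides are defined.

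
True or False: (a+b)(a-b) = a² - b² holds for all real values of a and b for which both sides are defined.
True.

Claim: (a+b)(a-b) = a² - b².
Reasoning: Expand: (a+b)(a-b) = a² - ab + ba - b² = a² - b² (the cross terms cancel).
So the two sides agree for all real values of a and b for which both sides are defined.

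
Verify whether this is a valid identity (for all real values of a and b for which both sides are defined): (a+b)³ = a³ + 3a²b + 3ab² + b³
Claim: (a+b)³ = a³ + 3a²b + 3ab² + b³.
Reasoning: (a+b)³ = (a+b)(a+b)² = (a+b)(a² + 2ab + b²) = a³ + 2a²b + ab² + a²b + 2ab² + b³ = a³ + 3a²b + 3ab² + b³.
So the two sides agree for all real values of a and b for which both sides are defined.

Conclusion: Yes, this is an identity.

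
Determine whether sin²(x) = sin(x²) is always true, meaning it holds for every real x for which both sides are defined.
No, this is NOT an identity.

Claim: sin²(x) = sin(x²).
Test a specific point where both sides are defined: x = -π/2.
LHS = sin²(x) ≈ 1.0000
RHS = sin(x²) ≈ 0.6243
Since 1.0000 ≠ 0.6243, the equation fails at this point, so it cannot hold for every real x for which both sides are defined.
sin²(x) means (sin x)², squaring the output; sin(x²) squares the input. These are different functions.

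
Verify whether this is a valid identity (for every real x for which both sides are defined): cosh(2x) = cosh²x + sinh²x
Yes, this is an identity.

Claim: cosh(2x) = cosh²x + sinh²x.
Reasoning: cosh²x = (e^(2x) + 2 + e^(-2x))/4 and sinh²x = (e^(2x) - 2 + e^(-2x))/4. Adding gives (2e^(2x) + 2e^(-2x))/4 = (e^(2x) + e^(-2x))/2 = cosh(2x).
So the two sides agree for every real x for which both sides are defined.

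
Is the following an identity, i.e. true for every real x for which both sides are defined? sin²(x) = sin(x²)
Claim: sin²(x) = sin(x²).
Test a specific point where both sides are defined: x = 2π/3.
LHS = sin²(x) ≈ 0.7500
RHS = sin(x²) ≈ -0.9474
Since 0.7500 ≠ -0.9474, the equation fails at this point, so it cannot hold for every real x for which both sides are defined.
sin²(x) means (sin x)², squaring the output; sin(x²) squares the input. These are different functions.

Conclusion: No, this is NOT an identity.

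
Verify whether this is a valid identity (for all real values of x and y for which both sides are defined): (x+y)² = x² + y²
No, this is NOT an identity.

Claim: (x+y)² = x² + y².
Test a specific point where both sides are defined: x = 3, y = 3/2.
LHS = (x+y)² ≈ 20.2500
RHS = x² + y² ≈ 11.2500
Since 20.2500 ≠ 11.2500, the equation fails at this point, so it cannot hold for all real values of x and y for which both sides are defined.
The correct expansion is (x+y)² = x² + 2xy + y²; the cross term 2xy is missing.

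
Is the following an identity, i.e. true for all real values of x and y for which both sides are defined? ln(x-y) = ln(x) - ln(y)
Claim: ln(x-y) = ln(x) - ln(y).
Test a specific point where both sides are defined: x = 4, y = 1.
LHS = ln(x-y) ≈ 1.0986
RHS = ln(x) - ln(y) ≈ 1.3863
Since 1.0986 ≠ 1.3863, the equation fails at this point, so it cannot hold for all real values of x and y for which both sides are defined.
ln(x) - ln(y) = ln(x/y), not ln(x-y).

Conclusion: No, this is NOT an identity.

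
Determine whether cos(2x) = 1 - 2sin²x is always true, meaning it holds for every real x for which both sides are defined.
Yes, this is an identity.

Claim: cos(2x) = 1 - 2sin²x.
Reasoning: cos(2x) = cos²x - sin²x. Replace cos²x by 1 - sin²x: (1 - sin²x) - sin²x = 1 - 2sin²x.
So the two sides agree for every real x for which both sides are defined.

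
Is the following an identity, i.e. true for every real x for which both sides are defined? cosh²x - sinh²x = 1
Yes, this is an identity.

Claim: cosh²x - sinh²x = 1.
Reasoning: With cosh(x) = (e^x + e^-x)/2 and sinh(x) = (e^x - e^-x)/2: cosh²x = (e^(2x) + 2 + e^(-2x))/4 and sinh²x = (e^(2x) - 2 + e^(-2x))/4. Subtracting leaves 4/4 = 1.
So the two sides agree for every real x for which both sides are defined.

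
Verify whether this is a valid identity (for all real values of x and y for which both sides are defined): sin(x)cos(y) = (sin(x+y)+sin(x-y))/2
Yes, this is an identity.

Claim: sin(x)cos(y) = (sin(x+y)+sin(x-y))/2.
Reasoning: sin(x+y) = sin(x)cos(y) + cos(x)sin(y) and sin(x-y) = sin(x)cos(y) - cos(x)sin(y). Adding, sin(x+y) + sin(x-y) = 2sin(x)cos(y); divide by 2.
So the two sides agree for all real values of x and y for which both sides are defined.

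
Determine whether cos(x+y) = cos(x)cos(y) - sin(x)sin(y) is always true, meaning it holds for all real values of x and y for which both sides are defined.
Yes, this is an identity.

Claim: cos(x+y) = cos(x)cos(y) - sin(x)sin(y).
Reasoning: By Euler's formula e^(i(x+y)) = e^(ix)·e^(iy) = (cos x + i·sin x)(cos y + i·sin y). The real part of the left side is cos(x+y); the real part of the product is cos(x)cos(y) - sin(x)sin(y) (since i·i = -1).
So the two sides agree for all real values of x and y for which both sides are defined.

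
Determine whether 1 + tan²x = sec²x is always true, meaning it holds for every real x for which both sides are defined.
Yes, this is an identity.

Claim: 1 + tan²x = sec²x.
Reasoning: Start from sin²x + cos²x = 1 and divide every term by cos²x (allowed wherever tan x and sec x are defined): tan²x + 1 = 1/cos²x = sec²x.
So the two sides agree for every real x for which both sides are defined.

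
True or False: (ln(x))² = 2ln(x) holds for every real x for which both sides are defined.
Claim: (ln(x))² = 2ln(x).
Test a specific point where both sides are defined: x = 1/2.
LHS = (ln(x))² ≈ 0.4805
RHS = 2ln(x) ≈ -1.3863
Since 0.4805 ≠ -1.3863, the equation fails at this point, so it cannot hold for every real x for which both sides are defined.
2ln(x) equals ln(x²), which is not the same as (ln x)².

Conclusion: False.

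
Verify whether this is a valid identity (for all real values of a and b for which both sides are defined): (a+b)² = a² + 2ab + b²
Claim: (a+b)² = a² + 2ab + b².
Reasoning: Expand: (a+b)² = (a+b)(a+b) = a·a + a·b + b·a + b·b = a² + 2ab + b².
So the two sides agree for all real values of a and b for which both sides are defined.

Conclusion: Yes, this is an identity.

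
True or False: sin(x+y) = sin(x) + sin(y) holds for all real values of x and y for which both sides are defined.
False.

Claim: sin(x+y) = sin(x) + sin(y).
Test a specific point where both sides are defined: x = 3π/4, y = 3π/4.
LHS = sin(x+y) ≈ -1.0000
RHS = sin(x) + sin(y) ≈ 1.4142
Since -1.0000 ≠ 1.4142, the equation fails at this point, so it cannot hold for all real values of x and y for which both sides are defined.
The correct expansion is sin(x+y) = sin(x)cos(y) + cos(x)sin(y); sine is not additive.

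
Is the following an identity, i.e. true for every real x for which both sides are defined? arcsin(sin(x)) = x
Claim: arcsin(sin(x)) = x.
Test a specific point where both sides are defined: x = 2π/3.
LHS = arcsin(sin(x)) ≈ 1.0472
RHS = x ≈ 2.0944
Since 1.0472 ≠ 2.0944, the equation fails at this point, so it cannot hold for every real x for which both sides are defined.
arcsin only returns values in [-π/2, π/2], so arcsin(sin(x)) = x holds only for x in that interval, not for all real x.

Conclusion: No, this is NOT an identity.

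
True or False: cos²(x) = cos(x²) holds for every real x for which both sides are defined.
Claim: cos²(x) = cos(x²).
Test a specific point where both sides are defined: x = π/6.
LHS = cos²(x) ≈ 0.7500
RHS = cos(x²) ≈ 0.9627
Since 0.7500 ≠ 0.9627, the equation fails at this point, so it cannot hold for every real x for which both sides are defined.
cos²(x) means (cos x)², squaring the output; cos(x²) squares the input. These are different functions.

Conclusion: False.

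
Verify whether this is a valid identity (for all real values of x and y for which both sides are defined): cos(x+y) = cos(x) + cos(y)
Claim: cos(x+y) = cos(x) + cos(y).
Test a specific point where both sides are defined: x = π/3, y = -π/2.
LHS = cos(x+y) ≈ 0.8660
RHS = cos(x) + cos(y) ≈ 0.5000
Since 0.8660 ≠ 0.5000, the equation fails at this point, so it cannot hold for all real values of x and y for which both sides are defined.
The correct expansion is cos(x+y) = cos(x)cos(y) - sin(x)sin(y); cosine is not additive.

Conclusion: No, this is NOT an identity.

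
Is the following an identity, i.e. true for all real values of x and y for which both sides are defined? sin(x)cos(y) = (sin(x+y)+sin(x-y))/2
Yes, this is an identity.

Claim: sin(x)cos(y) = (sin(x+y)+sin(x-y))/2.
Reasoning: sin(x+y) = sin(x)cos(y) + cos(x)sin(y) and sin(x-y) = sin(x)cos(y) - cos(x)sin(y). Adding, sin(x+y) + sin(x-y) = 2sin(x)cos(y); divide by 2.
So the two sides agree for all real values of x and y for which both sides are defined.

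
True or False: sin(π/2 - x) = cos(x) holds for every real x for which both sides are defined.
True.

Claim: sin(π/2 - x) = cos(x).
Reasoning: Use sin(u - v) = sin(u)cos(v) - cos(u)sin(v) with u = π/2, v = x: sin(π/2)cos(x) - cos(π/2)sin(x) = 1·cos(x) - 0·sin(x) = cos(x).
So the two sides agree for every real x for which both sides are defined.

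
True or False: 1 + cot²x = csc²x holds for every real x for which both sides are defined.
Claim: 1 + cot²x = csc²x.
Reasoning: Start from sin²x + cos²x = 1 and divide every term by sin²x (allowed wherever cot x and csc x are defined): 1 + cot²x = 1/sin²x = csc²x.
So the two sides agree for every real x for which both sides are defined.

Conclusion: True.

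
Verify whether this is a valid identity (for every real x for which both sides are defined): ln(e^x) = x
Claim: ln(e^x) = x.
Reasoning: ln is the inverse of the exponential: ln(e^x) asks for the exponent p with e^p = e^x, and since e^p is one-to-one that exponent is p = x.
So the two sides agree for every real x for which both sides are defined.

Conclusion: Yes, this is an identity.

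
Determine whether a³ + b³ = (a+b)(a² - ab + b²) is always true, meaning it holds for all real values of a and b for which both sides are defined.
Claim: a³ + b³ = (a+b)(a² - ab + b²).
Reasoning: Expand the right side: (a+b)(a² - ab + b²) = a³ - a²b + ab² + a²b - ab² + b³ = a³ + b³ (the middle terms cancel in pairs).
So the two sides agree for all real values of a and b for which both sides are defined.

Conclusion: Yes, this is an identity.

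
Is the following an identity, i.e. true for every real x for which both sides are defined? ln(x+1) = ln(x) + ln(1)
Claim: ln(x+1) = ln(x) + ln(1).
Test a specific point where both sides are defined: x = 1/2.
LHS = ln(x+1) ≈ 0.4055
RHS = ln(x) + ln(1) ≈ -0.6931
Since 0.4055 ≠ -0.6931, the equation fails at this point, so it cannot hold for every real x for which both sides are defined.
ln(1) = 0, so the right side is just ln(x), which differs from ln(x+1).

Conclusion: No, this is NOT an identity.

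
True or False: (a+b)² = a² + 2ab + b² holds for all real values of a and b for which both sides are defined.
True.

Claim: (a+b)² = a² + 2ab + b².
Reasoning: Expand: (a+b)² = (a+b)(a+b) = a·a + a·b + b·a + b·b = a² + 2ab + b².
So the two sides agree for all real values of a and b for which both sides are defined.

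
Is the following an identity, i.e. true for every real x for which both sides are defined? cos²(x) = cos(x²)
No, this is NOT an identity.

Claim: cos²(x) = cos(x²).
Test a specific point where both sides are defined: x = π/6.
LHS = cos²(x) ≈ 0.7500
RHS = cos(x²) ≈ 0.9627
Since 0.7500 ≠ 0.9627, the equation fails at this point, so it cannot hold for every real x for which both sides are defined.
cos²(x) means (cos x)², squaring the output; cos(x²) squares the input. These are different functions.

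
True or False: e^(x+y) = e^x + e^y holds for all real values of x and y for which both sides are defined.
Claim: e^(x+y) = e^x + e^y.
Test a specific point where both sides are defined: x = -3, y = 1/2.
LHS = e^(x+y) ≈ 0.0821
RHS = e^x + e^y ≈ 1.6985
Since 0.0821 ≠ 1.6985, the equation fails at this point, so it cannot hold for all real values of x and y for which both sides are defined.
The correct rule is e^(x+y) = e^x · e^y (a product, not a sum).

Conclusion: False.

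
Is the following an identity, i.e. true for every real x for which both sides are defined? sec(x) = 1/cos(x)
Claim: sec(x) = 1/cos(x).
Reasoning: sec(x) is by definition the reciprocal of cos(x), wherever cos(x) ≠ 0.
So the two sides agree for every real x for which both sides are defined.

Conclusion: Yes, this is an identity.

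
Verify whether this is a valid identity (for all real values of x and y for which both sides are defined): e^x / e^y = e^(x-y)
Yes, this is an identity.

Claim: e^x / e^y = e^(x-y).
Reasoning: 1/e^y = e^(-y), so e^x / e^y = e^x · e^(-y) = e^(x + (-y)) = e^(x-y) by the product rule for exponents.
So the two sides agree for all real values of x and y for which both sides are defined.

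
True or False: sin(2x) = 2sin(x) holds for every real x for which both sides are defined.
Claim: sin(2x) = 2sin(x).
Test a specific point where both sides are defined: x = π/2.
LHS = sin(2x) ≈ 0.0000
RHS = 2sin(x) ≈ 2.0000
Since 0.0000 ≠ 2.0000, the equation fails at this point, so it cannot hold for every real x for which both sides are defined.
The correct double-angle formula is sin(2x) = 2sin(x)cos(x).

Conclusion: False.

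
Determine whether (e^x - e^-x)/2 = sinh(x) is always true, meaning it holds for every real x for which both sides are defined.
Yes, this is an identity.

Claim: (e^x - e^-x)/2 = sinh(x).
Reasoning: This is exactly the definition of the hyperbolic sine: sinh(x) := (e^x - e^-x)/2.
So the two sides agree for every real x for which both sides are defined.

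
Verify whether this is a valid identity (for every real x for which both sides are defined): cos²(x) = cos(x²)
Claim: cos²(x) = cos(x²).
Test a specific point where both sides are defined: x = -π/3.
LHS = cos²(x) ≈ 0.2500
RHS = cos(x²) ≈ 0.4566
Since 0.2500 ≠ 0.4566, the equation fails at this point, so it cannot hold for every real x for which both sides are defined.
cos²(x) means (cos x)², squaring the output; cos(x²) squares the input. These are different functions.

Conclusion: No, this is NOT an identity.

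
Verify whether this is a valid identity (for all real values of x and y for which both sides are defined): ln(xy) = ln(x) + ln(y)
Claim: ln(xy) = ln(x) + ln(y).
Reasoning: Both sides are simultaneously defined only when x, y > 0. Write x = e^p, y = e^q (p = ln x, q = ln y). Then xy = e^p · e^q = e^(p+q), so ln(xy) = p + q = ln(x) + ln(y).
So the two sides agree for all real values of x and y for which both sides are defined.

Conclusion: Yes, this is an identity.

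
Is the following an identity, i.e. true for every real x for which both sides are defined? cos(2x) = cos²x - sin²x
Claim: cos(2x) = cos²x - sin²x.
Reasoning: Put y = x in the addition formula cos(x+y) = cos(x)cos(y) - sin(x)sin(y): cos(2x) = cos²x - sin²x.
So the two sides agree for every real x for which both sides are defined.

Conclusion: Yes, this is an identity.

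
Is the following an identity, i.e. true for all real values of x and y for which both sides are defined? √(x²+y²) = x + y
Claim: √(x²+y²) = x + y.
Test a specific point where both sides are defined: x = -1, y = -1.
LHS = √(x²+y²) ≈ 1.4142
RHS = x + y ≈ -2.0000
Since 1.4142 ≠ -2.0000, the equation fails at this point, so it cannot hold for all real values of x and y for which both sides are defined.
(x+y)² = x² + 2xy + y², not x² + y², so the square root does not split this way.

Conclusion: No, this is NOT an identity.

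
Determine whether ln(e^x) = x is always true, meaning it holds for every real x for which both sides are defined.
Yes, this is an identity.

Claim: ln(e^x) = x.
Reasoning: ln is the inverse of the exponential: ln(e^x) asks for the exponent p with e^p = e^x, and since e^p is one-to-one that exponent is p = x.
So the two sides agree for every real x for which both sides are defined.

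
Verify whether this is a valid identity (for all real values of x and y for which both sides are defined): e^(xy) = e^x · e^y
Claim: e^(xy) = e^x · e^y.
Test a specific point where both sides are defined: x = 3, y = -2.
LHS = e^(xy) ≈ 0.0025
RHS = e^x · e^y ≈ 2.7183
Since 0.0025 ≠ 2.7183, the equation fails at this point, so it cannot hold for all real values of x and y for which both sides are defined.
e^x · e^y = e^(x+y), not e^(xy).

Conclusion: No, this is NOT an identity.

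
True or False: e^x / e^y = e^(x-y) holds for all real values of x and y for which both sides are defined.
True.

Claim: e^x / e^y = e^(x-y).
Reasoning: 1/e^y = e^(-y), so e^x / e^y = e^x · e^(-y) = e^(x + (-y)) = e^(x-y) by the product rule for exponents.
So the two sides agree for all real values of x and y for which both sides are defined.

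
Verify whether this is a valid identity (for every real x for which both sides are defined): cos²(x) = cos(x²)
Claim: cos²(x) = cos(x²).
Test a specific point where both sides are defined: x = 3π/4.
LHS = cos²(x) ≈ 0.5000
RHS = cos(x²) ≈ 0.7442
Since 0.5000 ≠ 0.7442, the equation fails at this point, so it cannot hold for every real x for which both sides are defined.
cos²(x) means (cos x)², squaring the output; cos(x²) squares the input. These are different functions.

Conclusion: No, this is NOT an identity.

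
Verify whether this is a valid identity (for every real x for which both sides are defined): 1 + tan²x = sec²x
Claim: 1 + tan²x = sec²x.
Reasoning: Start from sin²x + cos²x = 1 and divide every term by cos²x (allowed wherever tan x and sec x are defined): tan²x + 1 = 1/cos²x = sec²x.
So the two sides agree for every real x for which both sides are defined.

Conclusion: Yes, this is an identity.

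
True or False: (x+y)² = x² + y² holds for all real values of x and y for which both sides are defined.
Claim: (x+y)² = x² + y².
Test a specific point where both sides are defined: x = -2, y = 2.
LHS = (x+y)² ≈ 0.0000
RHS = x² + y² ≈ 8.0000
Since 0.0000 ≠ 8.0000, the equation fails at this point, so it cannot hold for all real values of x and y for which both sides are defined.
The correct expansion is (x+y)² = x² + 2xy + y²; the cross term 2xy is missing.

Conclusion: False.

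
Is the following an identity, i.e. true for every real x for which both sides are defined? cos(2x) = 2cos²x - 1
Claim: cos(2x) = 2cos²x - 1.
Reasoning: cos(2x) = cos²x - sin²x. Replace sin²x by 1 - cos²x: cos²x - (1 - cos²x) = 2cos²x - 1.
So the two sides agree for every real x for which both sides are defined.

Conclusion: Yes, this is an identity.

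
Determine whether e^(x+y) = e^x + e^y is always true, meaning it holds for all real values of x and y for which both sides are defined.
No, this is NOT an identity.

Claim: e^(x+y) = e^x + e^y.
Test a specific point where both sides are defined: x = 5, y = -1.
LHS = e^(x+y) ≈ 54.5982
RHS = e^x + e^y ≈ 148.7810
Since 54.5982 ≠ 148.7810, the equation fails at this point, so it cannot hold for all real values of x and y for which both sides are defined.
The correct rule is e^(x+y) = e^x · e^y (a product, not a sum).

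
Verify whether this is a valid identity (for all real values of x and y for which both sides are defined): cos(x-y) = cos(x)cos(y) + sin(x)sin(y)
Claim: cos(x-y) = cos(x)cos(y) + sin(x)sin(y).
Reasoning: Replace y by -y in cos(x+y) = cos(x)cos(y) - sin(x)sin(y) and use cos(-y) = cos(y), sin(-y) = -sin(y): cos(x-y) = cos(x)cos(y) + sin(x)sin(y).
So the two sides agree for all real values of x and y for which both sides are defined.

Conclusion: Yes, this is an identity.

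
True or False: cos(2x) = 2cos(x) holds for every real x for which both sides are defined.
Claim: cos(2x) = 2cos(x).
Test a specific point where both sides are defined: x = -π/2.
LHS = cos(2x) ≈ -1.0000
RHS = 2cos(x) ≈ 0.0000
Since -1.0000 ≠ 0.0000, the equation fails at this point, so it cannot hold for every real x for which both sides are defined.
The correct double-angle formula is cos(2x) = cos²x - sin²x.

Conclusion: False.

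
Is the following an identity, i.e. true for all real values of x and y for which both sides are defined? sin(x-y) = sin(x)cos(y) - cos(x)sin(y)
Claim: sin(x-y) = sin(x)cos(y) - cos(x)sin(y).
Reasoning: Replace y by -y in sin(x+y) = sin(x)cos(y) + cos(x)sin(y) and use cos(-y) = cos(y), sin(-y) = -sin(y): sin(x-y) = sin(x)cos(y) - cos(x)sin(y).
So the two sides agree for all real values of x and y for which both sides are defined.

Conclusion: Yes, this is an identity.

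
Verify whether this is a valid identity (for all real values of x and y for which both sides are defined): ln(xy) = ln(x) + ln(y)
Yes, this is an identity.

Claim: ln(xy) = ln(x) + ln(y).
Reasoning: Both sides are simultaneously defined only when x, y > 0. Write x = e^p, y = e^q (p = ln x, q = ln y). Then xy = e^p · e^q = e^(p+q), so ln(xy) = p + q = ln(x) + ln(y).
So the two sides agree for all real values of x and y for which both sides are defined.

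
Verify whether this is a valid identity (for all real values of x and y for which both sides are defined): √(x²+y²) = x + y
Claim: √(x²+y²) = x + y.
Test a specific point where both sides are defined: x = 5, y = 1.
LHS = √(x²+y²) ≈ 5.0990
RHS = x + y ≈ 6.0000
Since 5.0990 ≠ 6.0000, the equation fails at this point, so it cannot hold for all real values of x and y for which both sides are defined.
(x+y)² = x² + 2xy + y², not x² + y², so the square root does not split this way.

Conclusion: No, this is NOT an identity.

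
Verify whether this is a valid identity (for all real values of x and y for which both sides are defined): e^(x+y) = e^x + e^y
No, this is NOT an identity.

Claim: e^(x+y) = e^x + e^y.
Test a specific point where both sides are defined: x = -3, y = -1.
LHS = e^(x+y) ≈ 0.0183
RHS = e^x + e^y ≈ 0.4177
Since 0.0183 ≠ 0.4177, the equation fails at this point, so it cannot hold for all real values of x and y for which both sides are defined.
The correct rule is e^(x+y) = e^x · e^y (a product, not a sum).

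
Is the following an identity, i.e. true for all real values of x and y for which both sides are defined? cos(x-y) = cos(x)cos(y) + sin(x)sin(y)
Yes, this is an identity.

Claim: cos(x-y) = cos(x)cos(y) + sin(x)sin(y).
Reasoning: Replace y by -y in cos(x+y) = cos(x)cos(y) - sin(x)sin(y) and use cos(-y) = cos(y), sin(-y) = -sin(y): cos(x-y) = cos(x)cos(y) + sin(x)sin(y).
So the two sides agree for all real values of x and y for which both sides are defined.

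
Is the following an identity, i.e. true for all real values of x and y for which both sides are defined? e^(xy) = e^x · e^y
No, this is NOT an identity.

Claim: e^(xy) = e^x · e^y.
Test a specific point where both sides are defined: x = -1, y = -2.
LHS = e^(xy) ≈ 7.3891
RHS = e^x · e^y ≈ 0.0498
Since 7.3891 ≠ 0.0498, the equation fails at this point, so it cannot hold for all real values of x and y for which both sides are defined.
e^x · e^y = e^(x+y), not e^(xy).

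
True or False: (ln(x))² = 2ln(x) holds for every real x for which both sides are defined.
False.

Claim: (ln(x))² = 2ln(x).
Test a specific point where both sides are defined: x = 3.
LHS = (ln(x))² ≈ 1.2069
RHS = 2ln(x) ≈ 2.1972
Since 1.2069 ≠ 2.1972, the equation fails at this point, so it cannot hold for every real x for which both sides are defined.
2ln(x) equals ln(x²), which is not the same as (ln x)².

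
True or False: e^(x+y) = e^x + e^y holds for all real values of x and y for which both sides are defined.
False.

Claim: e^(x+y) = e^x + e^y.
Test a specific point where both sides are defined: x = 1, y = 1/2.
LHS = e^(x+y) ≈ 4.4817
RHS = e^x + e^y ≈ 4.3670
Since 4.4817 ≠ 4.3670, the equation fails at this point, so it cannot hold for all real values of x and y for which both sides are defined.
The correct rule is e^(x+y) = e^x · e^y (a product, not a sum).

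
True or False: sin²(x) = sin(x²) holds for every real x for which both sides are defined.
False.

Claim: sin²(x) = sin(x²).
Test a specific point where both sides are defined: x = 3π/4.
LHS = sin²(x) ≈ 0.5000
RHS = sin(x²) ≈ -0.6680
Since 0.5000 ≠ -0.6680, the equation fails at this point, so it cannot hold for every real x for which both sides are defined.
sin²(x) means (sin x)², squaring the output; sin(x²) squares the input. These are different functions.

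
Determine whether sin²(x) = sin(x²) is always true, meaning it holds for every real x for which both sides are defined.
No, this is NOT an identity.

Claim: sin²(x) = sin(x²).
Test a specific point where both sides are defined: x = 2π/3.
LHS = sin²(x) ≈ 0.7500
RHS = sin(x²) ≈ -0.9474
Since 0.7500 ≠ -0.9474, the equation fails at this point, so it cannot hold for every real x for which both sides are defined.
sin²(x) means (sin x)², squaring the output; sin(x²) squares the input. These are different functions.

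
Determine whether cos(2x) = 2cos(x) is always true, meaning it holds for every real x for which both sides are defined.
Claim: cos(2x) = 2cos(x).
Test a specific point where both sides are defined: x = π/3.
LHS = cos(2x) ≈ -0.5000
RHS = 2cos(x) ≈ 1.0000
Since -0.5000 ≠ 1.0000, the equation fails at this point, so it cannot hold for every real x for which both sides are defined.
The correct double-angle formula is cos(2x) = cos²x - sin²x.

Conclusion: No, this is NOT an identity.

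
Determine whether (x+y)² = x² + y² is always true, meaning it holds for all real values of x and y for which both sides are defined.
Claim: (x+y)² = x² + y².
Test a specific point where both sides are defined: x = 4, y = 5.
LHS = (x+y)² ≈ 81.0000
RHS = x² + y² ≈ 41.0000
Since 81.0000 ≠ 41.0000, the equation fails at this point, so it cannot hold for all real values of x and y for which both sides are defined.
The correct expansion is (x+y)² = x² + 2xy + y²; the cross term 2xy is missing.

Conclusion: No, this is NOT an identity.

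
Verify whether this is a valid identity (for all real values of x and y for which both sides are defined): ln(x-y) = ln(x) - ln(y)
No, this is NOT an identity.

Claim: ln(x-y) = ln(x) - ln(y).
Test a specific point where both sides are defined: x = 5, y = 3/2.
LHS = ln(x-y) ≈ 1.2528
RHS = ln(x) - ln(y) ≈ 1.2040
Since 1.2528 ≠ 1.2040, the equation fails at this point, so it cannot hold for all real values of x and y for which both sides are defined.
ln(x) - ln(y) = ln(x/y), not ln(x-y).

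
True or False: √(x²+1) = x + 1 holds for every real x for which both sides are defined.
Claim: √(x²+1) = x + 1.
Test a specific point where both sides are defined: x = 1.
LHS = √(x²+1) ≈ 1.4142
RHS = x + 1 ≈ 2.0000
Since 1.4142 ≠ 2.0000, the equation fails at this point, so it cannot hold for every real x for which both sides are defined.
(x+1)² = x² + 2x + 1 ≠ x² + 1 unless x = 0.

Conclusion: False.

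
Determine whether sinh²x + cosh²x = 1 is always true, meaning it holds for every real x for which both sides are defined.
No, this is NOT an identity.

Claim: sinh²x + cosh²x = 1.
Test a specific point where both sides are defined: x = -3.
LHS = sinh²x + cosh²x ≈ 201.7156
RHS = 1 ≈ 1.0000
Since 201.7156 ≠ 1.0000, the equation fails at this point, so it cannot hold for every real x for which both sides are defined.
The correct hyperbolic identity is cosh²x - sinh²x = 1 (a difference); the sum sinh²x + cosh²x equals cosh(2x).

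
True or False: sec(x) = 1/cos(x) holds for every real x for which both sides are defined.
True.

Claim: sec(x) = 1/cos(x).
Reasoning: sec(x) is by definition the reciprocal of cos(x), wherever cos(x) ≠ 0.
So the two sides agree for every real x for which both sides are defined.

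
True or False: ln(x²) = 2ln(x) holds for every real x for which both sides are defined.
True.

Claim: ln(x²) = 2ln(x).
Reasoning: The right side requires x > 0. For x > 0, x² = (e^(ln x))² = e^(2ln x), so ln(x²) = 2ln(x). (For x < 0 the right side is undefined, so those values are outside the claim.)
So the two sides agree for every real x for which both sides are defined.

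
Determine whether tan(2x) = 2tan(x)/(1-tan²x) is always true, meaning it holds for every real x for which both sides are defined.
Claim: tan(2x) = 2tan(x)/(1-tan²x).
Reasoning: tan(2x) = sin(2x)/cos(2x) = 2sin(x)cos(x) / (cos²x - sin²x). Divide numerator and denominator by cos²x: 2tan(x) / (1 - tan²x).
So the two sides agree for every real x for which both sides are defined.

Conclusion: Yes, this is an identity.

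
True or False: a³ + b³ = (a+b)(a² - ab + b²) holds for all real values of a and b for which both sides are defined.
Claim: a³ + b³ = (a+b)(a² - ab + b²).
Reasoning: Expand the right side: (a+b)(a² - ab + b²) = a³ - a²b + ab² + a²b - ab² + b³ = a³ + b³ (the middle terms cancel in pairs).
So the two sides agree for all real values of a and b for which both sides are defined.

Conclusion: True.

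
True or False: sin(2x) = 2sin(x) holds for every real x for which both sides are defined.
Claim: sin(2x) = 2sin(x).
Test a specific point where both sides are defined: x = 3π/4.
LHS = sin(2x) ≈ -1.0000
RHS = 2sin(x) ≈ 1.4142
Since -1.0000 ≠ 1.4142, the equation fails at this point, so it cannot hold for every real x for which both sides are defined.
The correct double-angle formula is sin(2x) = 2sin(x)cos(x).

Conclusion: False.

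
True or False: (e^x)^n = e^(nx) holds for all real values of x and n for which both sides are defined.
True.

Claim: (e^x)^n = e^(nx).
Reasoning: e^x is a positive real number, and for a positive base B and real exponent n, B^n = e^(n·ln B). With B = e^x, ln B = x, so (e^x)^n = e^(n·x).
So the two sides agree for all real values of x and n for which both sides are defined.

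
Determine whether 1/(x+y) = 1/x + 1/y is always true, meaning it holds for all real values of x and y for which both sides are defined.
Claim: 1/(x+y) = 1/x + 1/y.
Test a specific point where both sides are defined: x = -1, y = 3/2.
LHS = 1/(x+y) ≈ 2.0000
RHS = 1/x + 1/y ≈ -0.3333
Since 2.0000 ≠ -0.3333, the equation fails at this point, so it cannot hold for all real values of x and y for which both sides are defined.
1/x + 1/y = (x+y)/(xy), which is not 1/(x+y).

Conclusion: No, this is NOT an identity.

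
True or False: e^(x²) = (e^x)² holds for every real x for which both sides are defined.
Claim: e^(x²) = (e^x)².
Test a specific point where both sides are defined: x = 1.
LHS = e^(x²) ≈ 2.7183
RHS = (e^x)² ≈ 7.3891
Since 2.7183 ≠ 7.3891, the equation fails at this point, so it cannot hold for every real x for which both sides are defined.
(e^x)² = e^(2x), and 2x ≠ x² in general.

Conclusion: False.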